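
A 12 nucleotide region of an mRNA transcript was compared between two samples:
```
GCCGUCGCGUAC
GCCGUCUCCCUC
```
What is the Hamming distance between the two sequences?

Mismatches (1-based): site 7: G→U; site 9: G→C; site 10: U→C; site 11: A→U.

4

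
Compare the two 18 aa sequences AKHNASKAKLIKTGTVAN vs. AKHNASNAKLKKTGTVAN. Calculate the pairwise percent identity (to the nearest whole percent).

Mismatches at positions 7, 11 (1-based): 2 of 18.
Identical positions: 16/18 = 88.89% → 89%.

89%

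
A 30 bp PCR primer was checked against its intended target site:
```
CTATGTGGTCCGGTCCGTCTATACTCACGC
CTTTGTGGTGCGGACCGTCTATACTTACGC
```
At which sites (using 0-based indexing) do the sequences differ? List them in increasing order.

2, 9, 13, 25

Scanning 0-based: 2: A/T; 9: C/G; 13: T/A; 25: C/T.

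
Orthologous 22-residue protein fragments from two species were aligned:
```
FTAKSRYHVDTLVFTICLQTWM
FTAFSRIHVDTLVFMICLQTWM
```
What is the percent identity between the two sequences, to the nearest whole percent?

Mismatches at positions 4, 7, 15 (1-based): 3 of 22.
Identical positions: 19/22 = 86.36% → 86%.

86%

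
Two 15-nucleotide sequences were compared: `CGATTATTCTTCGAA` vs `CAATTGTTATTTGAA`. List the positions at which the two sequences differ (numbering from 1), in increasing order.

Scanning 1-based: 2: G/A; 6: A/G; 9: C/A; 12: C/T.

2, 6, 9, 12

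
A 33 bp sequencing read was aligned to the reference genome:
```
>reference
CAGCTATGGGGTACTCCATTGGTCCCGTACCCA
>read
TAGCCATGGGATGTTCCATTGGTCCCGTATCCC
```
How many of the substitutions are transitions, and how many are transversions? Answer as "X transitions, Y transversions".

6 transitions, 1 transversion

Transitions (purine↔purine or pyrimidine↔pyrimidine): 1 C→T, 5 T→C, 11 G→A, 13 A→G, 14 C→T, 30 C→T.
Transversions (purine↔pyrimidine): 33 A→C.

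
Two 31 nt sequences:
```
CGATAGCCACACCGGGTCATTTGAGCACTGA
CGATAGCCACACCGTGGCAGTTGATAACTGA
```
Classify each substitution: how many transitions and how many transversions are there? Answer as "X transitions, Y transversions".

Transitions (purine↔purine or pyrimidine↔pyrimidine): none.
Transversions (purine↔pyrimidine): 15 G→T, 17 T→G, 20 T→G, 25 G→T, 26 C→A.

0 transitions, 5 transversions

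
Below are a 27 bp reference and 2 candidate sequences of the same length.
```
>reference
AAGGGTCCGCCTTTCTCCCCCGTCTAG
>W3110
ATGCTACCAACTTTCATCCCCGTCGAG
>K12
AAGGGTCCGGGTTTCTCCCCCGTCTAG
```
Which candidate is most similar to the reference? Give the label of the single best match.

Hamming distances to reference — W3110: 9; K12: 2.
Smallest is K12 with 2 mismatches.

K12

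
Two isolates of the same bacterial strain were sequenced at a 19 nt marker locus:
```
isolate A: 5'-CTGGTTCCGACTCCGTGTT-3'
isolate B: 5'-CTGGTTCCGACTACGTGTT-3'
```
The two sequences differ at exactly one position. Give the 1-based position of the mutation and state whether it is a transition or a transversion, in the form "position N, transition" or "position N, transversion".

position 13, transversion

Position 13 changes C→A. C is a pyrimidine and A is a purine, so this is a transversion.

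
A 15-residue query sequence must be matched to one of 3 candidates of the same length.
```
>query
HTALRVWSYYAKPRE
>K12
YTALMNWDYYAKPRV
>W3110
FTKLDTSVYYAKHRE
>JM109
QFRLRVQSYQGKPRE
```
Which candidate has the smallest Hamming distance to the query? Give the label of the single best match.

K12 differs at 5 residues; W3110 differs at 7 residues; JM109 differs at 6 residues. The closest is K12.

K12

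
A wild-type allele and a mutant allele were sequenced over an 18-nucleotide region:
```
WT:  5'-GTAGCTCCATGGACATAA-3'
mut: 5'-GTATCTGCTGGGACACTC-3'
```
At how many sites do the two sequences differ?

Mismatches (1-based): site 4: G→T; site 7: C→G; site 9: A→T; site 10: T→G; site 16: T→C; site 17: A→T; site 18: A→C.

7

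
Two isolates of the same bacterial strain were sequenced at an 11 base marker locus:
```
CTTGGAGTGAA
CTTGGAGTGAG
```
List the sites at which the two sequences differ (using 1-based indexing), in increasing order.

11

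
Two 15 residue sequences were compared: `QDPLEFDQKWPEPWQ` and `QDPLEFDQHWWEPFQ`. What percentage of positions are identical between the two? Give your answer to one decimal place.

3 positions differ (9, 11, 14), so 12 of 15 match: 12/15 = 80%.

80.0%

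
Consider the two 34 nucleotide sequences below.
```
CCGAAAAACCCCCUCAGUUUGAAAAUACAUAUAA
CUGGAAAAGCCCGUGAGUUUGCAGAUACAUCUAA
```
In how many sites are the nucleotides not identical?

Comparing position by position, 8 sites differ: 2 (C/U), 4 (A/G), 9 (C/G), 13 (C/G), 15 (C/G), 22 (A/C), 24 (A/G), 31 (A/C).

8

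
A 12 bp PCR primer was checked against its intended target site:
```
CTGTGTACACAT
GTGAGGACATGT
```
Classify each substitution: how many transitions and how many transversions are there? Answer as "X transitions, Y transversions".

Transitions (purine↔purine or pyrimidine↔pyrimidine): 10 C→T, 11 A→G.
Transversions (purine↔pyrimidine): 1 C→G, 4 T→A, 6 T→G.

2 transitions, 3 transversions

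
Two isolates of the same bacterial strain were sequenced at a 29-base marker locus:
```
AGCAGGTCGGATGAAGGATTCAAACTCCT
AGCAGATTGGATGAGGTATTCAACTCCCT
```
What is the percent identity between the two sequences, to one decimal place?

7 positions differ (6, 8, 15, 17, 24, 25, 26), so 22 of 29 match: 22/29 = 75.86%.

75.9%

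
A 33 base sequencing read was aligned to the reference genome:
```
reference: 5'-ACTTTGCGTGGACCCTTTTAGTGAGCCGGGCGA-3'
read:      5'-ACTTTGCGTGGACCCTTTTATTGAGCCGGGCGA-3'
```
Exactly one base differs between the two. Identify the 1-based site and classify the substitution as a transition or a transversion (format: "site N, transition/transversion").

site 21, transversion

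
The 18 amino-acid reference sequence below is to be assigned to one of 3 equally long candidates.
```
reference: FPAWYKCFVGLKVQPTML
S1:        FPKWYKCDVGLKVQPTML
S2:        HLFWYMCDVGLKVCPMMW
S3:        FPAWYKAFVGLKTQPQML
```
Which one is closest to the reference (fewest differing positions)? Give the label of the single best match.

S1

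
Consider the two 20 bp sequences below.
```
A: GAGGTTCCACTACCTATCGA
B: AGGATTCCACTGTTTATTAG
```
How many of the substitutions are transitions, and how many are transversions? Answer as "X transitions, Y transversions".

Transitions (purine↔purine or pyrimidine↔pyrimidine): 1 G→A, 2 A→G, 4 G→A, 12 A→G, 13 C→T, 14 C→T, 18 C→T, 19 G→A, 20 A→G.
Transversions (purine↔pyrimidine): none.

9 transitions, 0 transversions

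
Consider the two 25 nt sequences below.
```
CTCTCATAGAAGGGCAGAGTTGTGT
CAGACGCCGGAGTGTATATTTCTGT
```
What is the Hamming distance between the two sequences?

Comparing position by position, 12 sites differ: 2 (T/A), 3 (C/G), 4 (T/A), 6 (A/G), 7 (T/C), 8 (A/C), 10 (A/G), 13 (G/T), 15 (C/T), 17 (G/T), 19 (G/T), 22 (G/C).

12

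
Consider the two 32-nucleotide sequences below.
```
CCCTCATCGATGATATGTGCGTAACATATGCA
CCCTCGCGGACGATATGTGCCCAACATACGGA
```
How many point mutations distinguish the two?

Comparing position by position, 8 positions differ: 6 (A/G), 7 (T/C), 8 (C/G), 11 (T/C), 21 (G/C), 22 (T/C), 29 (T/C), 31 (C/G).

8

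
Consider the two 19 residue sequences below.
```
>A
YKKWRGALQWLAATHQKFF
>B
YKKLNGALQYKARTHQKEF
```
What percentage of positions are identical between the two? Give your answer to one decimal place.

68.4%

Mismatches at positions 4, 5, 10, 11, 13, 18 (1-based): 6 of 19.
Identical positions: 13/19 = 68.42% → 68.4%.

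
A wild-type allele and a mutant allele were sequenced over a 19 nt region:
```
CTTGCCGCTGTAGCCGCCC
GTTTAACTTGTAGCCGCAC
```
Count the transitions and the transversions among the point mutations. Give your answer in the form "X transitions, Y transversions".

Mismatches (1-based):
position 1: C→G (pyrimidine→purine, transversion)
position 4: G→T (purine→pyrimidine, transversion)
position 5: C→A (pyrimidine→purine, transversion)
position 6: C→A (pyrimidine→purine, transversion)
position 7: G→C (purine→pyrimidine, transversion)
position 8: C→T (pyrimidine→pyrimidine, transition)
position 18: C→A (pyrimidine→purine, transversion)

1 transition, 6 transversions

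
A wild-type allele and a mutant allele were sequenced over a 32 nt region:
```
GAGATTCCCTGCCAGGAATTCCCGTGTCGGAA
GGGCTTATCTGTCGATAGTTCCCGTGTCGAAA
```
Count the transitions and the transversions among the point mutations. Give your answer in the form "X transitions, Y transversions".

7 transitions, 3 transversions

Transitions (purine↔purine or pyrimidine↔pyrimidine): 2 A→G, 8 C→T, 12 C→T, 14 A→G, 15 G→A, 18 A→G, 30 G→A.
Transversions (purine↔pyrimidine): 4 A→C, 7 C→A, 16 G→T.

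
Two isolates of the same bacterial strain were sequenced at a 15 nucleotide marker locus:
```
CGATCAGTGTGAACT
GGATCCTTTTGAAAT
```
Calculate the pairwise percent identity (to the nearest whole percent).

5 positions differ (1, 6, 7, 9, 14), so 10 of 15 match: 10/15 = 66.67%.

67%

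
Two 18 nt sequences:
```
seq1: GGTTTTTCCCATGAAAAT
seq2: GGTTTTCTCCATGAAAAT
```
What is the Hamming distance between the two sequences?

Comparing position by position, 2 sites differ: 7 (T/C), 8 (C/T).

2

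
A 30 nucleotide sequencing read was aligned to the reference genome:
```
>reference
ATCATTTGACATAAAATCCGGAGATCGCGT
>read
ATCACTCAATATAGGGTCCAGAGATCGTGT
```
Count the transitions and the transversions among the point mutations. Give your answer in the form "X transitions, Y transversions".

9 transitions, 0 transversions

Mismatches (1-based):
site 5: T→C (pyrimidine→pyrimidine, transition)
site 7: T→C (pyrimidine→pyrimidine, transition)
site 8: G→A (purine→purine, transition)
site 10: C→T (pyrimidine→pyrimidine, transition)
site 14: A→G (purine→purine, transition)
site 15: A→G (purine→purine, transition)
site 16: A→G (purine→purine, transition)
site 20: G→A (purine→purine, transition)
site 28: C→T (pyrimidine→pyrimidine, transition)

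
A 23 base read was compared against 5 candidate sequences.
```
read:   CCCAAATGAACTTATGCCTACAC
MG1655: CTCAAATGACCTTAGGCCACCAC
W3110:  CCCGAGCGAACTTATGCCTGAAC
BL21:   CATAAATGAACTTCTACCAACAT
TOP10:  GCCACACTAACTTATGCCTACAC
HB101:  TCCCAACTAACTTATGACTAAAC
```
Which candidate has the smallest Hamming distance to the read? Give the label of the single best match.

Hamming distances to read — MG1655: 5; W3110: 5; BL21: 6; TOP10: 4; HB101: 6.
Smallest is TOP10 with 4 mismatches.

TOP10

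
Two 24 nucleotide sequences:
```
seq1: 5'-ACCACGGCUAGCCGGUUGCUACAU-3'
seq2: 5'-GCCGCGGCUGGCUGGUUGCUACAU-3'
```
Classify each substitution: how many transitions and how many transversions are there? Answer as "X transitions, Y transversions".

4 transitions, 0 transversions

Mismatches (1-based):
base 1: A→G (purine→purine, transition)
base 4: A→G (purine→purine, transition)
base 10: A→G (purine→purine, transition)
base 13: C→U (pyrimidine→pyrimidine, transition)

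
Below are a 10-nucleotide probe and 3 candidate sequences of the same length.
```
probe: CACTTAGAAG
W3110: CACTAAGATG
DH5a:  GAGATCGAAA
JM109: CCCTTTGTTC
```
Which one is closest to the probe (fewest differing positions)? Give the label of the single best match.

W3110 differs at 2 positions; DH5a differs at 5 positions; JM109 differs at 5 positions. The closest is W3110.

W3110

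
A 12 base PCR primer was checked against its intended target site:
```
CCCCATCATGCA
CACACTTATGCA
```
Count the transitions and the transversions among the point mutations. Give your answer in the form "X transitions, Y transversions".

Transitions (purine↔purine or pyrimidine↔pyrimidine): 7 C→T.
Transversions (purine↔pyrimidine): 2 C→A, 4 C→A, 5 A→C.

1 transition, 3 transversions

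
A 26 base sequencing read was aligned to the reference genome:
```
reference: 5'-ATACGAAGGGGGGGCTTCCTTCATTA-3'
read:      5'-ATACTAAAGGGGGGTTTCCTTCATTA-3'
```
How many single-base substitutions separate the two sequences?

The sequences differ at sites 5, 8, 15 (1-based) — 3 in total.

3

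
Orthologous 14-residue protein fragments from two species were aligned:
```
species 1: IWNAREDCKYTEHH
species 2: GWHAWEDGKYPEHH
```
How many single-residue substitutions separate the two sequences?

5

Mismatches (1-based): position 1: I→G; position 3: N→H; position 5: R→W; position 8: C→G; position 11: T→P.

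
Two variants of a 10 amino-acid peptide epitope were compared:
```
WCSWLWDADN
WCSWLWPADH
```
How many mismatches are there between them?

2

Mismatches (1-based): position 7: D→P; position 10: N→H.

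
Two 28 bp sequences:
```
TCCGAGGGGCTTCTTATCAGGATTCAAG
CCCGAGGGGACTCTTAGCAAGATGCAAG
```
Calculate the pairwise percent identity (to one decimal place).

Mismatches at positions 1, 10, 11, 17, 20, 24 (1-based): 6 of 28.
Identical positions: 22/28 = 78.57% → 78.6%.

78.6%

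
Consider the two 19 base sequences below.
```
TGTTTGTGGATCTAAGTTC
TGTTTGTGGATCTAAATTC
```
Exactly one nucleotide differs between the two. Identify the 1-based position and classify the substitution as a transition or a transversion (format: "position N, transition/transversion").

position 16, transition

The sequences differ only at position 16: G→A (purine→purine), a transition.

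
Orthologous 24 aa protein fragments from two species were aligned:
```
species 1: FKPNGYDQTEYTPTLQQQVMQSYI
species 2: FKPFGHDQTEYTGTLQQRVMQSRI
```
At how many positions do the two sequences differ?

5

Mismatches (1-based): position 4: N→F; position 6: Y→H; position 13: P→G; position 18: Q→R; position 23: Y→R.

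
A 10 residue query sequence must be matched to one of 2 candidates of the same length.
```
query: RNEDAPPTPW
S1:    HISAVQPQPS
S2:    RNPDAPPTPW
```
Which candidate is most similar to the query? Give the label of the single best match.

Hamming distances to query — S1: 8; S2: 1.
Smallest is S2 with 1 mismatch.

S2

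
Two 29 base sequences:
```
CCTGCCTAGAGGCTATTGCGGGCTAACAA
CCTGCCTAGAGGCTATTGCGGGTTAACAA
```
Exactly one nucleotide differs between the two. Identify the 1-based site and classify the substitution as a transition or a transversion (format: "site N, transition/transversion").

The sequences differ only at site 23: C→T (pyrimidine→pyrimidine), a transition.

site 23, transition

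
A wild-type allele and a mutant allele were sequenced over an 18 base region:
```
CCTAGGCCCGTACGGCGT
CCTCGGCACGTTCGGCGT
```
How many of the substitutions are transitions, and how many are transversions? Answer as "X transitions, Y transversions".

0 transitions, 3 transversions

Mismatches (1-based):
position 4: A→C (purine→pyrimidine, transversion)
position 8: C→A (pyrimidine→purine, transversion)
position 12: A→T (purine→pyrimidine, transversion)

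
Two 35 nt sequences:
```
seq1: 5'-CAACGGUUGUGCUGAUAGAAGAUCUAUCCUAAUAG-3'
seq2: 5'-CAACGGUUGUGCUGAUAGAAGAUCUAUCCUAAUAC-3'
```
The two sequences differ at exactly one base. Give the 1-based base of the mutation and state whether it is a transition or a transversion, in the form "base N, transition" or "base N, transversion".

Base 35 changes G→C. G is a purine and C is a pyrimidine, so this is a transversion.

base 35, transversion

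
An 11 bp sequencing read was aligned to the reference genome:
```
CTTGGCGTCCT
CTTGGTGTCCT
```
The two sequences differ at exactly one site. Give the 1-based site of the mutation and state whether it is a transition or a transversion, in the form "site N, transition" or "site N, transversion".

site 6, transition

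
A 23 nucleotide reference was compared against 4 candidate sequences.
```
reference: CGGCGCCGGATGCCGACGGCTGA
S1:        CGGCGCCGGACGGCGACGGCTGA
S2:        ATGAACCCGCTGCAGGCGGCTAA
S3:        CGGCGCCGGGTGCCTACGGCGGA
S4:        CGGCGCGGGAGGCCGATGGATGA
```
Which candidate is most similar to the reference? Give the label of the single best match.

S1

Hamming distances to reference — S1: 2; S2: 9; S3: 3; S4: 4.
Smallest is S1 with 2 mismatches.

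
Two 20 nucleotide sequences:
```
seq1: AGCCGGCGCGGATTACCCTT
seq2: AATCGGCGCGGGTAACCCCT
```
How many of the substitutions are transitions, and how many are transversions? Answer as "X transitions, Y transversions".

Mismatches (1-based):
position 2: G→A (purine→purine, transition)
position 3: C→T (pyrimidine→pyrimidine, transition)
position 12: A→G (purine→purine, transition)
position 14: T→A (pyrimidine→purine, transversion)
position 19: T→C (pyrimidine→pyrimidine, transition)

4 transitions, 1 transversion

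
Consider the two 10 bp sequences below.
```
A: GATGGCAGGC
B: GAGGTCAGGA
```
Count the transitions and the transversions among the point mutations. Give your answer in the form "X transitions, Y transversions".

0 transitions, 3 transversions

Transitions (purine↔purine or pyrimidine↔pyrimidine): none.
Transversions (purine↔pyrimidine): 3 T→G, 5 G→T, 10 C→A.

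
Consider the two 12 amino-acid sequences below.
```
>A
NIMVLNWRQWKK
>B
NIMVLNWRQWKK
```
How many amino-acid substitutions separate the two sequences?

0

The two sequences are identical at every position.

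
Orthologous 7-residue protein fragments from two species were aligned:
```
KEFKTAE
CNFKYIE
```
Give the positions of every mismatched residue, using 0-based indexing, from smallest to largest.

0, 1, 4, 5

Differences at position 0 (K→C), position 1 (E→N), position 4 (T→Y), position 5 (A→I).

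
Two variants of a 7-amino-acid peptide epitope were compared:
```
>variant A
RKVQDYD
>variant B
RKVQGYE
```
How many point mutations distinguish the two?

The sequences differ at residues 5, 7 (1-based) — 2 in total.

2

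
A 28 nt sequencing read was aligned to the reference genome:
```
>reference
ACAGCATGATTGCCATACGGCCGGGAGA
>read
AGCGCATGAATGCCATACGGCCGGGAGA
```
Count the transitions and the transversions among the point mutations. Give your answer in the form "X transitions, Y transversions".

0 transitions, 3 transversions

Mismatches (1-based):
position 2: C→G (pyrimidine→purine, transversion)
position 3: A→C (purine→pyrimidine, transversion)
position 10: T→A (pyrimidine→purine, transversion)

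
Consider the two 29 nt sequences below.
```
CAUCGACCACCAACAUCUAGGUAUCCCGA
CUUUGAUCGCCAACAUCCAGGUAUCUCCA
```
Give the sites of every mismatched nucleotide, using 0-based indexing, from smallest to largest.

1, 3, 6, 8, 17, 25, 27

Scanning 0-based: 1: A/U; 3: C/U; 6: C/U; 8: A/G; 17: U/C; 25: C/U; 27: G/C.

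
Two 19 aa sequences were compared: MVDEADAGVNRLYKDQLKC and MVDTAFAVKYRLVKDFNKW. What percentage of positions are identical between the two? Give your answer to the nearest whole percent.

53%

Mismatches at positions 4, 6, 8, 9, 10, 13, 16, 17, 19 (1-based): 9 of 19.
Identical positions: 10/19 = 52.63% → 53%.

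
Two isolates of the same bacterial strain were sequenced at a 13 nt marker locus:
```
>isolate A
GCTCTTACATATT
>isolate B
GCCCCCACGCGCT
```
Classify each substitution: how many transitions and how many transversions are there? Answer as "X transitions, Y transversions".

Mismatches (1-based):
position 3: T→C (pyrimidine→pyrimidine, transition)
position 5: T→C (pyrimidine→pyrimidine, transition)
position 6: T→C (pyrimidine→pyrimidine, transition)
position 9: A→G (purine→purine, transition)
position 10: T→C (pyrimidine→pyrimidine, transition)
position 11: A→G (purine→purine, transition)
position 12: T→C (pyrimidine→pyrimidine, transition)

7 transitions, 0 transversions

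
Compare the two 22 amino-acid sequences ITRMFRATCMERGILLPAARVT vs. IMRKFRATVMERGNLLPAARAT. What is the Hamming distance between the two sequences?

Mismatches (1-based): position 2: T→M; position 4: M→K; position 9: C→V; position 14: I→N; position 21: V→A.

5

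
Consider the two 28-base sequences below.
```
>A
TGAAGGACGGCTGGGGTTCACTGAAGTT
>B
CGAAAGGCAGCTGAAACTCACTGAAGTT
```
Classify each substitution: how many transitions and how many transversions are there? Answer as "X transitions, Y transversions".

Mismatches (1-based):
base 1: T→C (pyrimidine→pyrimidine, transition)
base 5: G→A (purine→purine, transition)
base 7: A→G (purine→purine, transition)
base 9: G→A (purine→purine, transition)
base 14: G→A (purine→purine, transition)
base 15: G→A (purine→purine, transition)
base 16: G→A (purine→purine, transition)
base 17: T→C (pyrimidine→pyrimidine, transition)

8 transitions, 0 transversions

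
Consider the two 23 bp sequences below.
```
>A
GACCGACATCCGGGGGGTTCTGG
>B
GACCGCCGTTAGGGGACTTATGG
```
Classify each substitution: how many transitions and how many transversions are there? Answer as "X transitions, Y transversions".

3 transitions, 4 transversions

Transitions (purine↔purine or pyrimidine↔pyrimidine): 8 A→G, 10 C→T, 16 G→A.
Transversions (purine↔pyrimidine): 6 A→C, 11 C→A, 17 G→C, 20 C→A.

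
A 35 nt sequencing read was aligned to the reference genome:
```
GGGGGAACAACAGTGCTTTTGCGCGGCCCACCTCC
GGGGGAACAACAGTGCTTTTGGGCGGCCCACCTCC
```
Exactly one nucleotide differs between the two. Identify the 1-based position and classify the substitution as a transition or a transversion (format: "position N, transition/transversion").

Position 22 changes C→G. C is a pyrimidine and G is a purine, so this is a transversion.

position 22, transversion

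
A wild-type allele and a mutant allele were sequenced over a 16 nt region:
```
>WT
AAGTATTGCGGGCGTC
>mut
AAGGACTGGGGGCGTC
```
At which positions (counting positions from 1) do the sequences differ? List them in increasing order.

Differences at position 4 (T→G), position 6 (T→C), position 9 (C→G).

4, 6, 9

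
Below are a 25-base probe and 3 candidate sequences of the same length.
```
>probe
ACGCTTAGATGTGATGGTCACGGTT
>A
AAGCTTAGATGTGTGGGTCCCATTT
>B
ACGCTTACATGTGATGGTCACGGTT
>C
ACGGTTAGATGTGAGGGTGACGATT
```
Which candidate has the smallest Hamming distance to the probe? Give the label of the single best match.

B

A differs at 6 bases; B differs at 1 base; C differs at 4 bases. The closest is B.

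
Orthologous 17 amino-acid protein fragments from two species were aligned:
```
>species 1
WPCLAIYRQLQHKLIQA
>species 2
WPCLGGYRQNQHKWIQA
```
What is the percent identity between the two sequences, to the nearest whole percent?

76%

4 positions differ (5, 6, 10, 14), so 13 of 17 match: 13/17 = 76.47%.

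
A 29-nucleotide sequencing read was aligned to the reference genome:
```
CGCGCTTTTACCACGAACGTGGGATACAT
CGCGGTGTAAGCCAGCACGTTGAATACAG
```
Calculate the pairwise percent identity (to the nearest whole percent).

10 positions differ (5, 7, 9, 11, 13, 14, 16, 21, 23, 29), so 19 of 29 match: 19/29 = 65.52%.

66%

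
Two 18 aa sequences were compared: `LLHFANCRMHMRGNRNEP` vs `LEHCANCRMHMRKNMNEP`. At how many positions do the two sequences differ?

4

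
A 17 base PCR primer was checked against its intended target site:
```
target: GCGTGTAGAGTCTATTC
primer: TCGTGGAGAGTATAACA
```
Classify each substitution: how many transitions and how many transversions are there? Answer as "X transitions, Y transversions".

1 transition, 5 transversions

Mismatches (1-based):
position 1: G→T (purine→pyrimidine, transversion)
position 6: T→G (pyrimidine→purine, transversion)
position 12: C→A (pyrimidine→purine, transversion)
position 15: T→A (pyrimidine→purine, transversion)
position 16: T→C (pyrimidine→pyrimidine, transition)
position 17: C→A (pyrimidine→purine, transversion)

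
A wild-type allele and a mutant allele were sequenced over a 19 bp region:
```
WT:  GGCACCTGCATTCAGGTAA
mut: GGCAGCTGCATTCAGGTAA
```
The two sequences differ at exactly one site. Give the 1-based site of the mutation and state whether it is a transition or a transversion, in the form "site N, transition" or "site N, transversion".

site 5, transversion

Site 5 changes C→G. C is a pyrimidine and G is a purine, so this is a transversion.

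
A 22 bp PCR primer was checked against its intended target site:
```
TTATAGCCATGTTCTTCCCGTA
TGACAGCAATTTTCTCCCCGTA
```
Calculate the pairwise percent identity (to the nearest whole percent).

77%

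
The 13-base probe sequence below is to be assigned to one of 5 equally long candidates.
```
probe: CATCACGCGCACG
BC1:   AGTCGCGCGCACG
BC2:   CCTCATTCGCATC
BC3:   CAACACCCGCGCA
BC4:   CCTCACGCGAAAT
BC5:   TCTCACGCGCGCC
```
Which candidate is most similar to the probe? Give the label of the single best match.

BC1

Hamming distances to probe — BC1: 3; BC2: 5; BC3: 4; BC4: 4; BC5: 4.
Smallest is BC1 with 3 mismatches.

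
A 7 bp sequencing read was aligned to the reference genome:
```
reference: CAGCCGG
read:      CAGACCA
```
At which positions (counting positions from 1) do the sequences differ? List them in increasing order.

4, 6, 7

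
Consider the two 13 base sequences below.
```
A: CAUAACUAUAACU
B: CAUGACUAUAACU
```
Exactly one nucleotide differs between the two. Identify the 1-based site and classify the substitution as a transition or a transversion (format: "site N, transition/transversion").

site 4, transition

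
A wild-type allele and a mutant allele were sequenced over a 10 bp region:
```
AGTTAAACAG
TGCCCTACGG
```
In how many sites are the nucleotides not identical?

Comparing position by position, 6 sites differ: 1 (A/T), 3 (T/C), 4 (T/C), 5 (A/C), 6 (A/T), 9 (A/G).

6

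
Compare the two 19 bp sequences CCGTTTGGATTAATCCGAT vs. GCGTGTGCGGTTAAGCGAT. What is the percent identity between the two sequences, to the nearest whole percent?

Mismatches at positions 1, 5, 8, 9, 10, 12, 14, 15 (1-based): 8 of 19.
Identical positions: 11/19 = 57.89% → 58%.

58%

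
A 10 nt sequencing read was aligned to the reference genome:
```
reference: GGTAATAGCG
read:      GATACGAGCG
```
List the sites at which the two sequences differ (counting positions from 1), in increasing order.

Differences at site 2 (G→A), site 5 (A→C), site 6 (T→G).

2, 5, 6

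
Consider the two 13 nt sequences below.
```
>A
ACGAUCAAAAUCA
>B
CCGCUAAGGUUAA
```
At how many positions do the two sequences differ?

The sequences differ at positions 1, 4, 6, 8, 9, 10, 12 (1-based) — 7 in total.

7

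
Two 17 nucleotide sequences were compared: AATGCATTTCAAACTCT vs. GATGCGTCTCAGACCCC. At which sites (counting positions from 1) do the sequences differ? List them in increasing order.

1, 6, 8, 12, 15, 17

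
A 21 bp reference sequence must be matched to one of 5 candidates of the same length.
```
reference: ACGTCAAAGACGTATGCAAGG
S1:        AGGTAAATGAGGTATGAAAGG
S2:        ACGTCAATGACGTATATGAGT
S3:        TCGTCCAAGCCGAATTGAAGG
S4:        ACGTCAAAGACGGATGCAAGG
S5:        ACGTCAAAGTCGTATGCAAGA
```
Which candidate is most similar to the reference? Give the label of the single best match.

Hamming distances to reference — S1: 5; S2: 5; S3: 6; S4: 1; S5: 2.
Smallest is S4 with 1 mismatch.

S4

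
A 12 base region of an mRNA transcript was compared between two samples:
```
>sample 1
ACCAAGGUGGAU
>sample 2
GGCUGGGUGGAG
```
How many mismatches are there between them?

5

Mismatches (1-based): base 1: A→G; base 2: C→G; base 4: A→U; base 5: A→G; base 12: U→G.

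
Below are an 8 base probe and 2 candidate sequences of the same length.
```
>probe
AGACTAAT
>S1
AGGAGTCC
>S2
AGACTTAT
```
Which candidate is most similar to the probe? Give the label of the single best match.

S1 differs at 6 positions; S2 differs at 1 position. The closest is S2.

S2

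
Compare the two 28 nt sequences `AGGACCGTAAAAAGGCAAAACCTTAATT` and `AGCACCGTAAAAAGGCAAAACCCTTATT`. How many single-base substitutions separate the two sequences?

The sequences differ at bases 3, 23, 25 (1-based) — 3 in total.

3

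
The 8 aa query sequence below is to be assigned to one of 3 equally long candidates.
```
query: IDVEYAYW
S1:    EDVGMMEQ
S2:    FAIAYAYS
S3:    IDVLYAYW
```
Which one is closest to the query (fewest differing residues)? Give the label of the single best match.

S3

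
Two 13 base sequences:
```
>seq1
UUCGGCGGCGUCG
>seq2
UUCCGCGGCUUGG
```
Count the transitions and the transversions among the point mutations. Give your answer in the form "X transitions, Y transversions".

0 transitions, 3 transversions

Transitions (purine↔purine or pyrimidine↔pyrimidine): none.
Transversions (purine↔pyrimidine): 4 G→C, 10 G→U, 12 C→G.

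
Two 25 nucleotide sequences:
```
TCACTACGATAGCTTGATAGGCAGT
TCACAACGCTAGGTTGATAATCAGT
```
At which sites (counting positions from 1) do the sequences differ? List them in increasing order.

5, 9, 13, 20, 21

Scanning 1-based: 5: T/A; 9: A/C; 13: C/G; 20: G/A; 21: G/T.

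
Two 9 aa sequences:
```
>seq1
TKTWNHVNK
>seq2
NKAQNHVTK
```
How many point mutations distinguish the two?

Comparing position by position, 4 residues differ: 1 (T/N), 3 (T/A), 4 (W/Q), 8 (N/T).

4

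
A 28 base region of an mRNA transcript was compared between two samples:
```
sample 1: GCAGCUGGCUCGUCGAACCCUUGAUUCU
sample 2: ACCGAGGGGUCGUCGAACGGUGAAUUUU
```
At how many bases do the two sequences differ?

Comparing position by position, 10 bases differ: 1 (G/A), 3 (A/C), 5 (C/A), 6 (U/G), 9 (C/G), 19 (C/G), 20 (C/G), 22 (U/G), 23 (G/A), 27 (C/U).

10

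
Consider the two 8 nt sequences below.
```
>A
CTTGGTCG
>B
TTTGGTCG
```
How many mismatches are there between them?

1

Mismatches (1-based): base 1: C→T.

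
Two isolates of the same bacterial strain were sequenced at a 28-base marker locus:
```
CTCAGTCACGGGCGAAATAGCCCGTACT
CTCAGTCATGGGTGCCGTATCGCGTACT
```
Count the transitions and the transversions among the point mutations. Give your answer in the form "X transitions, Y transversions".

Mismatches (1-based):
base 9: C→T (pyrimidine→pyrimidine, transition)
base 13: C→T (pyrimidine→pyrimidine, transition)
base 15: A→C (purine→pyrimidine, transversion)
base 16: A→C (purine→pyrimidine, transversion)
base 17: A→G (purine→purine, transition)
base 20: G→T (purine→pyrimidine, transversion)
base 22: C→G (pyrimidine→purine, transversion)

3 transitions, 4 transversions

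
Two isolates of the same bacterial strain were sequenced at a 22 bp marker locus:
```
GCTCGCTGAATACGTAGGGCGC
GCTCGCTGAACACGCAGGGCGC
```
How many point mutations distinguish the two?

Comparing position by position, 2 sites differ: 11 (T/C), 15 (T/C).

2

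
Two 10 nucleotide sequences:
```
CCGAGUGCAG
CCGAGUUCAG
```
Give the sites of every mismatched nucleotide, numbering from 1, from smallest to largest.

Differences at site 7 (G→U).

7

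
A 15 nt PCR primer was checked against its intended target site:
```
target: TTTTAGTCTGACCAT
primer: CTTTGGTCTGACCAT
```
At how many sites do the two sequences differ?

2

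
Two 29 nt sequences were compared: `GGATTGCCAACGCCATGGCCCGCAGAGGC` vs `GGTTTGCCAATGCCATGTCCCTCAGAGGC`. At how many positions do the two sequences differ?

4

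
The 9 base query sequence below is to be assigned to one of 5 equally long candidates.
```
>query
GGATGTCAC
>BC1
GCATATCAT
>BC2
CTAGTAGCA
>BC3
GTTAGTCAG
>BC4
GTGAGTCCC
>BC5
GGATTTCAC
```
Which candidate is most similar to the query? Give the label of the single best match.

BC5

BC1 differs at 3 bases; BC2 differs at 8 bases; BC3 differs at 4 bases; BC4 differs at 4 bases; BC5 differs at 1 base. The closest is BC5.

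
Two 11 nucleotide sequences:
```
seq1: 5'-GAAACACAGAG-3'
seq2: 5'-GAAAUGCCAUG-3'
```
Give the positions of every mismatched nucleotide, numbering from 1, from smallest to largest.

5, 6, 8, 9, 10

Differences at position 5 (C→U), position 6 (A→G), position 8 (A→C), position 9 (G→A), position 10 (A→U).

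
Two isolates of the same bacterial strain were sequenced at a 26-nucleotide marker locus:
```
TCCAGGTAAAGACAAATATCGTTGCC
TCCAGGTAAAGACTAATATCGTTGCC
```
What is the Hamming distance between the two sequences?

1

The sequences differ at sites 14 (1-based) — 1 in total.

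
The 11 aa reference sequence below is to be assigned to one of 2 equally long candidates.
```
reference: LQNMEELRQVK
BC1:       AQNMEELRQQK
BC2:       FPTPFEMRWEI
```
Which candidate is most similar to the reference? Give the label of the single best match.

BC1 differs at 2 residues; BC2 differs at 9 residues. The closest is BC1.

BC1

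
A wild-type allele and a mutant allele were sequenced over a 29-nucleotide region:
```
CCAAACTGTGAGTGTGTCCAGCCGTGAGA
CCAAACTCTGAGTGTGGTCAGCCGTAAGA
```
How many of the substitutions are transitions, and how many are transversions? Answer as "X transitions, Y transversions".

2 transitions, 2 transversions

Transitions (purine↔purine or pyrimidine↔pyrimidine): 18 C→T, 26 G→A.
Transversions (purine↔pyrimidine): 8 G→C, 17 T→G.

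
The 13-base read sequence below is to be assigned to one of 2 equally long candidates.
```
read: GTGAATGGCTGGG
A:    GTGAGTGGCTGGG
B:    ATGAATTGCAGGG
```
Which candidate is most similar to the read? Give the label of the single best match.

A differs at 1 base; B differs at 3 bases. The closest is A.

A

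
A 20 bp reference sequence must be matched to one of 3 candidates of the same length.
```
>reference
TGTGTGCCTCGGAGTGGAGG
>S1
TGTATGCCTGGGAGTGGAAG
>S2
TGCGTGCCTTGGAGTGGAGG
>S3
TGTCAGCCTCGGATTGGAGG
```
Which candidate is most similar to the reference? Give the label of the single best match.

Hamming distances to reference — S1: 3; S2: 2; S3: 3.
Smallest is S2 with 2 mismatches.

S2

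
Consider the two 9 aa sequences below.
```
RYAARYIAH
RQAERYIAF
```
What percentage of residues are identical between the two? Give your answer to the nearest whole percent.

Mismatches at positions 2, 4, 9 (1-based): 3 of 9.
Identical positions: 6/9 = 66.67% → 67%.

67%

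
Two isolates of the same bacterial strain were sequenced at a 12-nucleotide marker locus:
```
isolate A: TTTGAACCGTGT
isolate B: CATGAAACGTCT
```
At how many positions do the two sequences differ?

4

The sequences differ at positions 1, 2, 7, 11 (1-based) — 4 in total.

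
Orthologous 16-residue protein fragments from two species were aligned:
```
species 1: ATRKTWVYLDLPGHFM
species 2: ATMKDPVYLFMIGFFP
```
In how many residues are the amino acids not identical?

Comparing position by position, 8 residues differ: 3 (R/M), 5 (T/D), 6 (W/P), 10 (D/F), 11 (L/M), 12 (P/I), 14 (H/F), 16 (M/P).

8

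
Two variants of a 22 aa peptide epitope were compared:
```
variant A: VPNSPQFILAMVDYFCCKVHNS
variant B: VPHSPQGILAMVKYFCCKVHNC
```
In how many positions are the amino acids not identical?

Comparing position by position, 4 positions differ: 3 (N/H), 7 (F/G), 13 (D/K), 22 (S/C).

4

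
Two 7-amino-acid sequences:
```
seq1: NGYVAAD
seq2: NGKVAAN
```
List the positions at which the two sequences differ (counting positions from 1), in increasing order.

3, 7

Differences at position 3 (Y→K), position 7 (D→N).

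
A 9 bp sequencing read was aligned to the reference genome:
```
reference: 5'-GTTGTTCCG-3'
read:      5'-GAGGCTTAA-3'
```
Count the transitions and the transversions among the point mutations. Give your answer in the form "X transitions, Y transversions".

3 transitions, 3 transversions

Mismatches (1-based):
position 2: T→A (pyrimidine→purine, transversion)
position 3: T→G (pyrimidine→purine, transversion)
position 5: T→C (pyrimidine→pyrimidine, transition)
position 7: C→T (pyrimidine→pyrimidine, transition)
position 8: C→A (pyrimidine→purine, transversion)
position 9: G→A (purine→purine, transition)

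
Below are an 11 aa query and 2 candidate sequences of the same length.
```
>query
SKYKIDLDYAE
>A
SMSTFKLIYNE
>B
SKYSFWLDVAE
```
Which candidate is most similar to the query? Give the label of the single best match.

B

A differs at 7 residues; B differs at 4 residues. The closest is B.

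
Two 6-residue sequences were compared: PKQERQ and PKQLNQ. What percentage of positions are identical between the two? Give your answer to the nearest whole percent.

Mismatches at positions 4, 5 (1-based): 2 of 6.
Identical positions: 4/6 = 66.67% → 67%.

67%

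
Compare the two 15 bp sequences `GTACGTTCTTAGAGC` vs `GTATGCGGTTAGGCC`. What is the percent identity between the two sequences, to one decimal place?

60.0%

Mismatches at positions 4, 6, 7, 8, 13, 14 (1-based): 6 of 15.
Identical positions: 9/15 = 60% → 60.0%.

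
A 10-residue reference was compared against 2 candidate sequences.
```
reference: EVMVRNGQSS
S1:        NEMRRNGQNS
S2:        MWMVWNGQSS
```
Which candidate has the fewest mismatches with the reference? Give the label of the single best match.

S2

Hamming distances to reference — S1: 4; S2: 3.
Smallest is S2 with 3 mismatches.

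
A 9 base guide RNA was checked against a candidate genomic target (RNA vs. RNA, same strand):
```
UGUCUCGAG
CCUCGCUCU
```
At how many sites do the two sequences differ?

Mismatches (1-based): site 1: U→C; site 2: G→C; site 5: U→G; site 7: G→U; site 8: A→C; site 9: G→U.

6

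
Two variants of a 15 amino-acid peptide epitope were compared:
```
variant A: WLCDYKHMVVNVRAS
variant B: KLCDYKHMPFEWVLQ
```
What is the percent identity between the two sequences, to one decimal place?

8 positions differ (1, 9, 10, 11, 12, 13, 14, 15), so 7 of 15 match: 7/15 = 46.67%.

46.7%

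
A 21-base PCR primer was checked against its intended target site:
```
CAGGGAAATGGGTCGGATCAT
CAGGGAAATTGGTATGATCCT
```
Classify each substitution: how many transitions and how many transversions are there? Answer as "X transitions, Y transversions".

0 transitions, 4 transversions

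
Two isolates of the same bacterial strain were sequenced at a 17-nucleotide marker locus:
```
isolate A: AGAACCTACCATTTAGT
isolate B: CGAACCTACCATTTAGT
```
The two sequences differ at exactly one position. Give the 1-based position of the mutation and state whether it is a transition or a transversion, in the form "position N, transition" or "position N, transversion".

position 1, transversion

Position 1 changes A→C. A is a purine and C is a pyrimidine, so this is a transversion.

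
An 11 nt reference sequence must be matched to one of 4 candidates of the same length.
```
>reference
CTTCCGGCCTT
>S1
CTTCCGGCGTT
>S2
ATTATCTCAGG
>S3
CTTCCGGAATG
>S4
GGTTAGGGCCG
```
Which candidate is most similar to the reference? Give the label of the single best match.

S1

S1 differs at 1 position; S2 differs at 8 positions; S3 differs at 3 positions; S4 differs at 7 positions. The closest is S1.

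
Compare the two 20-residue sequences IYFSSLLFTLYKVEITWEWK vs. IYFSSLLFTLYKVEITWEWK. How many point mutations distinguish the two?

The two sequences are identical at every position.

0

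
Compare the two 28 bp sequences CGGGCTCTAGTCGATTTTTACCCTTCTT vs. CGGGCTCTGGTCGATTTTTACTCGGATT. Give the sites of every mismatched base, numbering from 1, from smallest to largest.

9, 22, 24, 25, 26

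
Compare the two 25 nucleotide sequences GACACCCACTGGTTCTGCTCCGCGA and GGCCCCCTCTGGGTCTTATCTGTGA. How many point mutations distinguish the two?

The sequences differ at sites 2, 4, 8, 13, 17, 18, 21, 23 (1-based) — 8 in total.

8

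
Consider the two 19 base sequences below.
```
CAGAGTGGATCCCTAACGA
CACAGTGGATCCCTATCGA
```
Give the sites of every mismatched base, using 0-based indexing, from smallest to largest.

Differences at site 2 (G→C), site 15 (A→T).

2, 15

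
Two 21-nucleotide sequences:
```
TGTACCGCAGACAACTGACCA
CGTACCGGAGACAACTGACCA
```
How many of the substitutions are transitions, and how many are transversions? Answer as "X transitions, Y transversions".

1 transition, 1 transversion

Transitions (purine↔purine or pyrimidine↔pyrimidine): 1 T→C.
Transversions (purine↔pyrimidine): 8 C→G.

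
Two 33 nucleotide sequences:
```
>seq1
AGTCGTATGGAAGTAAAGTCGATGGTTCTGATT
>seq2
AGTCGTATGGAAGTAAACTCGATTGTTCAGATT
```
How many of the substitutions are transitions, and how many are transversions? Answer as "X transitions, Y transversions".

Transitions (purine↔purine or pyrimidine↔pyrimidine): none.
Transversions (purine↔pyrimidine): 18 G→C, 24 G→T, 29 T→A.

0 transitions, 3 transversions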